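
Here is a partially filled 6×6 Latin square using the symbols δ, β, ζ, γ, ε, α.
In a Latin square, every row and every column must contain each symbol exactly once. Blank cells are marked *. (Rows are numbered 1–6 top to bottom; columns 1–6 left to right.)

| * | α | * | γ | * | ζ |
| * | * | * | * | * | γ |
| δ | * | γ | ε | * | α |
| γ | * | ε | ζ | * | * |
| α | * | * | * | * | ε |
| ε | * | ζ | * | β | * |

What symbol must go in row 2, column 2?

ε

Row 1, column 1: row 1 has {ζ, γ, α} and column 1 has {δ, γ, ε, α}, leaving only β.
Row 1, column 3: row 1 has {β, ζ, γ, α} and column 3 has {ζ, γ, ε}, leaving only δ.
Row 1, column 5: row 1 has {δ, β, ζ, γ, α} and column 5 has {β}, leaving only ε.
Row 2, column 1: row 2 has {γ} and column 1 has {δ, β, γ, ε, α}, leaving only ζ.
Row 3, column 5: row 3 has {δ, γ, ε, α} and column 5 has {β, ε}, leaving only ζ.
Row 3, column 2: row 3 has {δ, ζ, γ, ε, α} and column 2 has {α}, leaving only β.
Row 4, column 2: row 4 has {ζ, γ, ε} and column 2 has {β, α}, leaving only δ.
Row 2 already has {ζ, γ} and column 2 already has {δ, β, α}, so row 2, column 2 must be ε.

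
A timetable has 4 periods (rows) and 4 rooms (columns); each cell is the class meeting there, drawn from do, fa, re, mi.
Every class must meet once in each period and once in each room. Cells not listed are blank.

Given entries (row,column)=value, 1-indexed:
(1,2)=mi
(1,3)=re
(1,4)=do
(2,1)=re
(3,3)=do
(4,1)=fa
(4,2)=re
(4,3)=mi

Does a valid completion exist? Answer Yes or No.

No

Period 1, room 1: period 1 together with room 1 already contain {do, fa, re, mi} — every symbol — so nothing can go there. The grid has no valid completion.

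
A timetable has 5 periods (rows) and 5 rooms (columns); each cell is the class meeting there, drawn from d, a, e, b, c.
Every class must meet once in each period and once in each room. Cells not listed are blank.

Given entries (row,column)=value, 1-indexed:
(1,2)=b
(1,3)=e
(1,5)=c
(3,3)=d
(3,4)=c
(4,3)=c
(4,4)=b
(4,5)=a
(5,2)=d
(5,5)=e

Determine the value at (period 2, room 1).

Period 3, room 5: period 3 has {d, c} and room 5 has {a, e, c}, leaving only b.
Period 2, room 5: period 2 has {} and room 5 has {a, e, b, c}, leaving only d.
Period 4, room 2: period 4 has {a, b, c} and room 2 has {d, b}, leaving only e.
Period 3, room 2: period 3 has {d, b, c} and room 2 has {d, e, b}, leaving only a.
Period 2, room 2: period 2 has {d} and room 2 has {d, a, e, b}, leaving only c.
Period 3, room 1: period 3 has {d, a, b, c} and room 1 has {}, leaving only e.
Period 4, room 1: period 4 has {a, e, b, c} and room 1 has {e}, leaving only d.
Period 1, room 1: period 1 has {e, b, c} and room 1 has {d, e}, leaving only a.
Period 2 already has {d, c} and room 1 already has {d, a, e}, so period 2, room 1 must be b.

b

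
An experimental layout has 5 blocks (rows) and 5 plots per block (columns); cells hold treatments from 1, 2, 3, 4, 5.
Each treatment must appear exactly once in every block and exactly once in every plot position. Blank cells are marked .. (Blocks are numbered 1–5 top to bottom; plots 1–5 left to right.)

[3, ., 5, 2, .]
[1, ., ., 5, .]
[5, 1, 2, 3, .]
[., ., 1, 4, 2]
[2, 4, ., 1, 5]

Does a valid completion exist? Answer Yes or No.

Block 1, plot 2: block 1 together with plot 2 already contain {1, 2, 3, 4, 5} — every symbol — so nothing can go there. The grid has no valid completion.

No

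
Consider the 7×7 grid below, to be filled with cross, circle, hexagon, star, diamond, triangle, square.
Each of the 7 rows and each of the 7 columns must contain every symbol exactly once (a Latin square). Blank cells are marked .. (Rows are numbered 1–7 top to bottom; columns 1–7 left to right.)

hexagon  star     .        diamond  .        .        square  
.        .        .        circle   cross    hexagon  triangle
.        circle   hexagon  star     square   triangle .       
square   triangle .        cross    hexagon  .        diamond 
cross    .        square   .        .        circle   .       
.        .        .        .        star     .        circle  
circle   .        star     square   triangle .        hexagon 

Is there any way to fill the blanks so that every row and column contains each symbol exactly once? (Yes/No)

Yes

No row or column among the givens repeats a symbol, and propagating forced cells runs into no contradiction.
One valid completion exists (for instance, hexagon star triangle diamond circle cross square / star square diamond circle cross hexagon triangle / diamond circle hexagon star square triangle cross / square triangle circle cross hexagon star diamond / cross hexagon square triangle diamond circle star / triangle diamond cross hexagon star square circle / circle cross star square triangle diamond hexagon).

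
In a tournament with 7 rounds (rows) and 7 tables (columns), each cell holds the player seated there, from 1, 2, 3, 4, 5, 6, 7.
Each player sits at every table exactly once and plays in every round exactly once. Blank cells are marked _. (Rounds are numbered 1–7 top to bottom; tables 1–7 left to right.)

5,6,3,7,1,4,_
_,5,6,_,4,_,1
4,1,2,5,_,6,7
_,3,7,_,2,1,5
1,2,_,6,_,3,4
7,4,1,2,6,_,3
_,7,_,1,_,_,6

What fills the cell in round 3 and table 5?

Round 3 already has {1, 2, 4, 5, 6, 7} and table 5 already has {1, 2, 4, 6}, so round 3, table 5 must be 3.

3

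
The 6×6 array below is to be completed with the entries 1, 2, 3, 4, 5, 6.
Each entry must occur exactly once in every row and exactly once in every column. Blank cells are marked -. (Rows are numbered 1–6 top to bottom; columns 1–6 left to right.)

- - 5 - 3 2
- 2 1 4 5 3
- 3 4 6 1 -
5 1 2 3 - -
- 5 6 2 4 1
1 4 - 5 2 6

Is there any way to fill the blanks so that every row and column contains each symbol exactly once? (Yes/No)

No row or column among the givens repeats a symbol, and propagating forced cells runs into no contradiction.
One valid completion exists (for instance, 4 6 5 1 3 2 / 6 2 1 4 5 3 / 2 3 4 6 1 5 / 5 1 2 3 6 4 / 3 5 6 2 4 1 / 1 4 3 5 2 6).

Yes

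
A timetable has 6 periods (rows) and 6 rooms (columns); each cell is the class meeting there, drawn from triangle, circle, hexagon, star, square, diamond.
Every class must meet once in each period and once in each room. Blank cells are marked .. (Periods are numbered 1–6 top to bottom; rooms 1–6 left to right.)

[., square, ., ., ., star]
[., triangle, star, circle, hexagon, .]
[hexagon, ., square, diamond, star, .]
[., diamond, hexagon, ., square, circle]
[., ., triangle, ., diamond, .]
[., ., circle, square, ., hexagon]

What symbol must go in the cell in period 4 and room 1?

star

Period 1, room 3: period 1 has {star, square} and room 3 has {triangle, circle, hexagon, star, square}, leaving only diamond.
Period 3, room 2: period 3 has {hexagon, star, square, diamond} and room 2 has {triangle, square, diamond}, leaving only circle.
Period 3, room 6: period 3 has {circle, hexagon, star, square, diamond} and room 6 has {circle, hexagon, star}, leaving only triangle.
Period 5, room 6: period 5 has {triangle, diamond} and room 6 has {triangle, circle, hexagon, star}, leaving only square.
Period 2, room 6: period 2 has {triangle, circle, hexagon, star} and room 6 has {triangle, circle, hexagon, star, square}, leaving only diamond.
Period 2, room 1: period 2 has {triangle, circle, hexagon, star, diamond} and room 1 has {hexagon}, leaving only square.
Period 6, room 2: period 6 has {circle, hexagon, square} and room 2 has {triangle, circle, square, diamond}, leaving only star.
Period 5, room 2: period 5 has {triangle, square, diamond} and room 2 has {triangle, circle, star, square, diamond}, leaving only hexagon.
Period 5, room 4: period 5 has {triangle, hexagon, square, diamond} and room 4 has {circle, square, diamond}, leaving only star.
Period 4, room 4: period 4 has {circle, hexagon, square, diamond} and room 4 has {circle, star, square, diamond}, leaving only triangle.
Period 4 already has {triangle, circle, hexagon, square, diamond} and room 1 already has {hexagon, square}, so period 4, room 1 must be star.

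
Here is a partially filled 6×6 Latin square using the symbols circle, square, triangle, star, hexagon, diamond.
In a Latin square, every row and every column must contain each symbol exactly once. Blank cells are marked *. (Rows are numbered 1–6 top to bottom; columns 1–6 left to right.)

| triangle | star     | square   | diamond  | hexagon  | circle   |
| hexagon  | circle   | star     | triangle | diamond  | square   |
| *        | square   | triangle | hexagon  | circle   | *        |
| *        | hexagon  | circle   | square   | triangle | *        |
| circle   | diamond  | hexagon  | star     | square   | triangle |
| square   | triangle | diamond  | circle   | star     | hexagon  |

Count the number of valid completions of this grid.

Row 3, column 1: eliminating its row and column leaves {star, diamond}.
Row 3, column 6: eliminating its row and column leaves {star, diamond}.
Row 4, column 1: eliminating its row and column leaves {star, diamond}.
Row 4, column 6: eliminating its row and column leaves {star, diamond}.
Enumerating the assignments across these blanks that avoid any row or column repeat gives 2 completions.

2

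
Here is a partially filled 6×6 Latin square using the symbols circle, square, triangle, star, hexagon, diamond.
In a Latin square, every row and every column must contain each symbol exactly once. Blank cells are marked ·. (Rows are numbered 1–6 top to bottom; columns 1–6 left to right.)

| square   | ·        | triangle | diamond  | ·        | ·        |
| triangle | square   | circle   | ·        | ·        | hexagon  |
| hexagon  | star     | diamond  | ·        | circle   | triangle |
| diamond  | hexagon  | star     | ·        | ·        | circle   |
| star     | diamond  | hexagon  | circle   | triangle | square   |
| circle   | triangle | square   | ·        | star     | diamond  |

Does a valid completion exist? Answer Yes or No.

No row or column among the givens repeats a symbol, and propagating forced cells runs into no contradiction.
One valid completion exists (for instance, square circle triangle diamond hexagon star / triangle square circle star diamond hexagon / hexagon star diamond square circle triangle / diamond hexagon star triangle square circle / star diamond hexagon circle triangle square / circle triangle square hexagon star diamond).

Yes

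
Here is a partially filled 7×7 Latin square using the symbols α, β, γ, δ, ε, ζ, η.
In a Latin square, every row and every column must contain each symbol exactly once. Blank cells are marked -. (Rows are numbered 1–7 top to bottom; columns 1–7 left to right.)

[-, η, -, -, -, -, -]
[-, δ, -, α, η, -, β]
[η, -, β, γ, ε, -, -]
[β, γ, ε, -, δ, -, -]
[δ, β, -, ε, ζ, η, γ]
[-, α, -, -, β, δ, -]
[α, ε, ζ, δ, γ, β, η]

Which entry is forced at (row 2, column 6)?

ε

Row 1, column 5: row 1 has {η} and column 5 has {β, γ, δ, ε, ζ, η}, leaving only α.
Row 2, column 3: row 2 has {α, β, δ, η} and column 3 has {β, ε, ζ}, leaving only γ.
Row 1, column 3: row 1 has {α, η} and column 3 has {β, γ, ε, ζ}, leaving only δ.
Row 3, column 2: row 3 has {β, γ, ε, η} and column 2 has {α, β, γ, δ, ε, η}, leaving only ζ.
Row 3, column 6: row 3 has {β, γ, ε, ζ, η} and column 6 has {β, δ, η}, leaving only α.
Row 3, column 7: row 3 has {α, β, γ, ε, ζ, η} and column 7 has {β, γ, η}, leaving only δ.
Row 4, column 6: row 4 has {β, γ, δ, ε} and column 6 has {α, β, δ, η}, leaving only ζ.
Row 2 already has {α, β, γ, δ, η} and column 6 already has {α, β, δ, ζ, η}, so row 2, column 6 must be ε.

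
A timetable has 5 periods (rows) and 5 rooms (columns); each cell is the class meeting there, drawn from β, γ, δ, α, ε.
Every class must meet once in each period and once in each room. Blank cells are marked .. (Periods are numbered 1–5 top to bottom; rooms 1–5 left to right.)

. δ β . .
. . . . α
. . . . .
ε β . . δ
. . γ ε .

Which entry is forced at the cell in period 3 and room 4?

Period 4, room 3: period 4 has {β, δ, ε} and room 3 has {β, γ}, leaving only α.
Period 4, room 4: period 4 has {β, δ, α, ε} and room 4 has {ε}, leaving only γ.
Period 1, room 4: period 1 has {β, δ} and room 4 has {γ, ε}, leaving only α.
Period 1, room 1: period 1 has {β, δ, α} and room 1 has {ε}, leaving only γ.
Period 1, room 5: period 1 has {β, γ, δ, α} and room 5 has {δ, α}, leaving only ε.
Period 5, room 2: period 5 has {γ, ε} and room 2 has {β, δ}, leaving only α.
Period 5, room 5: period 5 has {γ, α, ε} and room 5 has {δ, α, ε}, leaving only β.
Period 3, room 5: period 3 has {} and room 5 has {β, δ, α, ε}, leaving only γ.
Period 3, room 2: period 3 has {γ} and room 2 has {β, δ, α}, leaving only ε.
Period 2, room 2: period 2 has {α} and room 2 has {β, δ, α, ε}, leaving only γ.
Period 3, room 3: period 3 has {γ, ε} and room 3 has {β, γ, α}, leaving only δ.
Period 3 already has {γ, δ, ε} and room 4 already has {γ, α, ε}, so period 3, room 4 must be β.

β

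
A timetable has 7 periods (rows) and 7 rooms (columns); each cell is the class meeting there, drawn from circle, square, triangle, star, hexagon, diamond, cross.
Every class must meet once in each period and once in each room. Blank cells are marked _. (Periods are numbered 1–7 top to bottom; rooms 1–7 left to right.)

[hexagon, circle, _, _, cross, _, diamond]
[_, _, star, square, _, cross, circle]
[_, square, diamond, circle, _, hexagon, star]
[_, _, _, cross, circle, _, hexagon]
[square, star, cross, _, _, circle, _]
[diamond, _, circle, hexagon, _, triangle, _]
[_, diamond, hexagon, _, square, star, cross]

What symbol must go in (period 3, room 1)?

Period 1, room 6: period 1 has {circle, hexagon, diamond, cross} and room 6 has {circle, triangle, star, hexagon, cross}, leaving only square.
Period 1, room 3: period 1 has {circle, square, hexagon, diamond, cross} and room 3 has {circle, star, hexagon, diamond, cross}, leaving only triangle.
Period 1, room 4: period 1 has {circle, square, triangle, hexagon, diamond, cross} and room 4 has {circle, square, hexagon, cross}, leaving only star.
Period 2, room 1: period 2 has {circle, square, star, cross} and room 1 has {square, hexagon, diamond}, leaving only triangle.
Period 3 already has {circle, square, star, hexagon, diamond} and room 1 already has {square, triangle, hexagon, diamond}, so period 3, room 1 must be cross.

cross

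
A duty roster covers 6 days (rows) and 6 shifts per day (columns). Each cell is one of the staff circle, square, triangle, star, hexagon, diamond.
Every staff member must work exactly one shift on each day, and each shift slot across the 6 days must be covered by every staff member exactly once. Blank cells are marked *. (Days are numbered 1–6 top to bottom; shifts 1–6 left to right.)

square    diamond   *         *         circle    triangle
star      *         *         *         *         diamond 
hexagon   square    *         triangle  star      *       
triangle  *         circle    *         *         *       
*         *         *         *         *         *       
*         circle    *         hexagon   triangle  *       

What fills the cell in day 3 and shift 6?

circle

Day 3 already has {square, triangle, star, hexagon} and shift 6 already has {triangle, diamond}, so day 3, shift 6 must be circle.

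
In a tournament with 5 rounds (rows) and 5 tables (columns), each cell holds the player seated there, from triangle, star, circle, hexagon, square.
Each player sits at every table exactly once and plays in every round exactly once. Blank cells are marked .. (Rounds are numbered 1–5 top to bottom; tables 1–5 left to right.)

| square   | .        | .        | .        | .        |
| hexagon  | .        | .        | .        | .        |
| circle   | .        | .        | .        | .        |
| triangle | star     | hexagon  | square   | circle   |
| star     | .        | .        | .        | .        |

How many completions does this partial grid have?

56

Round 1, table 2: eliminating its round and table leaves {triangle, circle, hexagon}.
Round 1, table 3: eliminating its round and table leaves {triangle, star, circle}.
Round 1, table 4: eliminating its round and table leaves {triangle, star, circle, hexagon}.
Round 1, table 5: eliminating its round and table leaves {triangle, star, hexagon}.
Round 2, table 2: eliminating its round and table leaves {triangle, circle, square}.
Round 2, table 3: eliminating its round and table leaves {triangle, star, circle, square}.
Round 2, table 4: eliminating its round and table leaves {triangle, star, circle}.
Round 2, table 5: eliminating its round and table leaves {triangle, star, square}.
Round 3, table 2: eliminating its round and table leaves {triangle, hexagon, square}.
Round 3, table 3: eliminating its round and table leaves {triangle, star, square}.
Round 3, table 4: eliminating its round and table leaves {triangle, star, hexagon}.
Round 3, table 5: eliminating its round and table leaves {triangle, star, hexagon, square}.
Round 5, table 2: eliminating its round and table leaves {triangle, circle, hexagon, square}.
Round 5, table 3: eliminating its round and table leaves {triangle, circle, square}.
Round 5, table 4: eliminating its round and table leaves {triangle, circle, hexagon}.
Round 5, table 5: eliminating its round and table leaves {triangle, hexagon, square}.
Enumerating the assignments across these blanks that avoid any round or table repeat gives 56 completions.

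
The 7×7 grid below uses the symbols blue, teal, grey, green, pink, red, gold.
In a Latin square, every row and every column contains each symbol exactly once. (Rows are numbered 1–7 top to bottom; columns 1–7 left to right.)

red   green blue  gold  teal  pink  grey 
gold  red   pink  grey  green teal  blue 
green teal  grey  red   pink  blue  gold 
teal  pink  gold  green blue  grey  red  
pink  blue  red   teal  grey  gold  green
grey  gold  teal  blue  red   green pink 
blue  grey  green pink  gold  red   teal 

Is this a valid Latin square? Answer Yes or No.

Yes

Each row is a permutation of the 7 symbols, and so is each column.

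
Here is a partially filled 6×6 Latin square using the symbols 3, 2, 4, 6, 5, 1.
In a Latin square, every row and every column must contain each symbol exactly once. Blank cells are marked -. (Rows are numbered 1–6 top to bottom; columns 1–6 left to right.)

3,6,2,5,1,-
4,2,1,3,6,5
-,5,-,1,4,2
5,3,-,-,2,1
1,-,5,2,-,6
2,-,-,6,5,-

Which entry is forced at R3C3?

3

Row 1, column 6: row 1 has {3, 2, 6, 5, 1} and column 6 has {2, 6, 5, 1}, leaving only 4.
Row 3, column 1: row 3 has {2, 4, 5, 1} and column 1 has {3, 2, 4, 5, 1}, leaving only 6.
Row 3 already has {2, 4, 6, 5, 1} and column 3 already has {2, 5, 1}, so row 3, column 3 must be 3.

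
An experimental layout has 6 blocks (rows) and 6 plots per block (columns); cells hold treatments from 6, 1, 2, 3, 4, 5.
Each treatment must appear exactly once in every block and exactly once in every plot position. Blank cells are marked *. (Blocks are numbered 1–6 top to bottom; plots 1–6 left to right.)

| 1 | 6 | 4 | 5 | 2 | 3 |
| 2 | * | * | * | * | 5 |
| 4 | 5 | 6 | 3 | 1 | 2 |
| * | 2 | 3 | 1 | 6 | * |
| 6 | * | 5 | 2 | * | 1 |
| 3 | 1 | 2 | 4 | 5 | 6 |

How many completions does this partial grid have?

2

Block 2, plot 2: eliminating its block and plot leaves {3, 4}.
Block 2, plot 3: eliminating its block and plot leaves {1}.
Block 2, plot 4: eliminating its block and plot leaves {6}.
Block 2, plot 5: eliminating its block and plot leaves {3, 4}.
Block 4, plot 1: eliminating its block and plot leaves {5}.
Block 4, plot 6: eliminating its block and plot leaves {4}.
Block 5, plot 2: eliminating its block and plot leaves {3, 4}.
Block 5, plot 5: eliminating its block and plot leaves {3, 4}.
Enumerating the assignments across these blanks that avoid any block or plot repeat gives 2 completions.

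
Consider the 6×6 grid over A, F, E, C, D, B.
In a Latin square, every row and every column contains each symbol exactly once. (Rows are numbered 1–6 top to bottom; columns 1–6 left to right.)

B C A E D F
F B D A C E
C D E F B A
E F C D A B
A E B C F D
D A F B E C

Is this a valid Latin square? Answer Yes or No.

Each row is a permutation of the 6 symbols, and so is each column.

Yes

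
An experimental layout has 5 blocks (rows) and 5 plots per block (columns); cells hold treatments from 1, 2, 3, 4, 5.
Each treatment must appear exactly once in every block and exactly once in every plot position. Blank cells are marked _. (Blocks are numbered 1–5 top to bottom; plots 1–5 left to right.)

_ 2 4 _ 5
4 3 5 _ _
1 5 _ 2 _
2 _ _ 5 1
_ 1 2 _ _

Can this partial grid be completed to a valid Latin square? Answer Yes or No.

Block 1, plot 1: block 1 has {2, 4, 5} and plot 1 has {1, 2, 4}, so it must be 3.
Block 1, plot 4: block 1 has {2, 3, 4, 5} and plot 4 has {2, 5}, so it must be 1.
Now block 2, plot 4: block 2 together with plot 4 already contain {1, 2, 3, 4, 5} — every symbol — so nothing can go there. The grid has no valid completion.

No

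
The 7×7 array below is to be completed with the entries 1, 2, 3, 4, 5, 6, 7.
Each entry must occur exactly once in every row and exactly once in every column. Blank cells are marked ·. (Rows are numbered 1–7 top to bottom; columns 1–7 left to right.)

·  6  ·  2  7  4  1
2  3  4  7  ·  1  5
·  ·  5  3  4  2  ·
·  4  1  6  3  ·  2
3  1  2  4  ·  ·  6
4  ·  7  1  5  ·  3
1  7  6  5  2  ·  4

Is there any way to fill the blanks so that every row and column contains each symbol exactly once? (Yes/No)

No

Row 3, column 2: row 3 together with column 2 already contain {1, 2, 3, 4, 5, 6, 7} — every symbol — so nothing can go there. The grid has no valid completion.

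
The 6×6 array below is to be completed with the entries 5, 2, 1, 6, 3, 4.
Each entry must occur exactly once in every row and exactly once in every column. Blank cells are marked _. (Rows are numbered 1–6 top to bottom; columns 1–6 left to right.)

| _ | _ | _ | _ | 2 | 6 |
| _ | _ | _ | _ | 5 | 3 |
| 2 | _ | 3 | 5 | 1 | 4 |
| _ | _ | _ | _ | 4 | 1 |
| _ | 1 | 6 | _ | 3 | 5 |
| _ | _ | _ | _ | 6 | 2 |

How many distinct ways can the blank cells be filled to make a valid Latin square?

Row 1, column 1: eliminating its row and column leaves {5, 1, 3, 4}.
Row 1, column 2: eliminating its row and column leaves {5, 3, 4}.
Row 1, column 3: eliminating its row and column leaves {5, 1, 4}.
Row 1, column 4: eliminating its row and column leaves {1, 3, 4}.
Row 2, column 1: eliminating its row and column leaves {1, 6, 4}.
Row 2, column 2: eliminating its row and column leaves {2, 6, 4}.
Row 2, column 3: eliminating its row and column leaves {2, 1, 4}.
Row 2, column 4: eliminating its row and column leaves {2, 1, 6, 4}.
Row 3, column 2: eliminating its row and column leaves {6}.
Row 4, column 1: eliminating its row and column leaves {5, 6, 3}.
Row 4, column 2: eliminating its row and column leaves {5, 2, 6, 3}.
Row 4, column 3: eliminating its row and column leaves {5, 2}.
Row 4, column 4: eliminating its row and column leaves {2, 6, 3}.
Row 5, column 1: eliminating its row and column leaves {4}.
Row 5, column 4: eliminating its row and column leaves {2, 4}.
Row 6, column 1: eliminating its row and column leaves {5, 1, 3, 4}.
Row 6, column 2: eliminating its row and column leaves {5, 3, 4}.
Row 6, column 3: eliminating its row and column leaves {5, 1, 4}.
Row 6, column 4: eliminating its row and column leaves {1, 3, 4}.
Enumerating the assignments across these blanks that avoid any row or column repeat gives 20 completions.

20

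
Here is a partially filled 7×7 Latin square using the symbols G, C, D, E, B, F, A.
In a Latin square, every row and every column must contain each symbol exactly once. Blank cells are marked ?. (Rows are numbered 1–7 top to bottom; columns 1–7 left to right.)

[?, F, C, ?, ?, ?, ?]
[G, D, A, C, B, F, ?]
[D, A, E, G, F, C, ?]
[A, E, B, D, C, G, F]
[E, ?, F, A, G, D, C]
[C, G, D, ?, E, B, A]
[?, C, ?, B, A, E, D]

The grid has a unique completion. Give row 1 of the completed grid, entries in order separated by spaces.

Row 1, column 1: row 1 has {C, F} and column 1 has {G, C, D, E, A}, leaving only B.
Row 1, column 4: row 1 has {C, B, F} and column 4 has {G, C, D, B, A}, leaving only E.
Row 1, column 5: row 1 has {C, E, B, F} and column 5 has {G, C, E, B, F, A}, leaving only D.
Row 1, column 6: row 1 has {C, D, E, B, F} and column 6 has {G, C, D, E, B, F}, leaving only A.
Row 1, column 7: row 1 has {C, D, E, B, F, A} and column 7 has {C, D, F, A}, leaving only G.
So row 1 reads: B F C E D A G.

B F C E D A G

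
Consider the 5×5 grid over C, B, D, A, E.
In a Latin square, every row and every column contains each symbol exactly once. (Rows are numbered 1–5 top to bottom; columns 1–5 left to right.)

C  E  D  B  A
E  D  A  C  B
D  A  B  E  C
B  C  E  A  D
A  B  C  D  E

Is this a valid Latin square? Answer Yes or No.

Yes

Each row is a permutation of the 5 symbols, and so is each column.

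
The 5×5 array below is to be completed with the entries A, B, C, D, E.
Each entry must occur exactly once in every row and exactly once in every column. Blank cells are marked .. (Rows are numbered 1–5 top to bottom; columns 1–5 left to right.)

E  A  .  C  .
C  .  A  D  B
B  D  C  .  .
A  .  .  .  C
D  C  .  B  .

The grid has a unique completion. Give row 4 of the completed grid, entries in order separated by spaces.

Row 4, column 4: row 4 has {A, C} and column 4 has {B, C, D}, leaving only E.
Row 4, column 2: row 4 has {A, C, E} and column 2 has {A, C, D}, leaving only B.
Row 4, column 3: row 4 has {A, B, C, E} and column 3 has {A, C}, leaving only D.
So row 4 reads: A B D E C.

A B D E C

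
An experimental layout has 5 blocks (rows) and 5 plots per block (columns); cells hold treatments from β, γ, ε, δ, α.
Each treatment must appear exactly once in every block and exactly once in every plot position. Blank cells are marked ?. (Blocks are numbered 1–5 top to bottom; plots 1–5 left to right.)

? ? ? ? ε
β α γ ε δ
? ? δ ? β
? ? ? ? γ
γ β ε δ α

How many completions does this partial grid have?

Block 1, plot 1: eliminating its block and plot leaves {δ, α}.
Block 1, plot 2: eliminating its block and plot leaves {γ, δ}.
Block 1, plot 3: eliminating its block and plot leaves {β, α}.
Block 1, plot 4: eliminating its block and plot leaves {β, γ, α}.
Block 3, plot 1: eliminating its block and plot leaves {ε, α}.
Block 3, plot 2: eliminating its block and plot leaves {γ, ε}.
Block 3, plot 4: eliminating its block and plot leaves {γ, α}.
Block 4, plot 1: eliminating its block and plot leaves {ε, δ, α}.
Block 4, plot 2: eliminating its block and plot leaves {ε, δ}.
Block 4, plot 3: eliminating its block and plot leaves {β, α}.
Block 4, plot 4: eliminating its block and plot leaves {β, α}.
Enumerating the assignments across these blanks that avoid any block or plot repeat gives 3 completions.

3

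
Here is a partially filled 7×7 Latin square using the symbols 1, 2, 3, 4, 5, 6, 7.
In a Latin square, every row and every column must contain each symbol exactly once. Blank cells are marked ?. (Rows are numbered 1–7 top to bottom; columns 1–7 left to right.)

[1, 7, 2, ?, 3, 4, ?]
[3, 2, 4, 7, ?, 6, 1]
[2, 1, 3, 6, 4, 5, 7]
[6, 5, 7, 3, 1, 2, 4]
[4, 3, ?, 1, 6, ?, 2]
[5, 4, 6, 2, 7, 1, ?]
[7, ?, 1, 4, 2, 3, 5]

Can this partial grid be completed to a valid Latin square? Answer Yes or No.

Yes

No row or column among the givens repeats a symbol, and propagating forced cells runs into no contradiction.
One valid completion exists (for instance, 1 7 2 5 3 4 6 / 3 2 4 7 5 6 1 / 2 1 3 6 4 5 7 / 6 5 7 3 1 2 4 / 4 3 5 1 6 7 2 / 5 4 6 2 7 1 3 / 7 6 1 4 2 3 5).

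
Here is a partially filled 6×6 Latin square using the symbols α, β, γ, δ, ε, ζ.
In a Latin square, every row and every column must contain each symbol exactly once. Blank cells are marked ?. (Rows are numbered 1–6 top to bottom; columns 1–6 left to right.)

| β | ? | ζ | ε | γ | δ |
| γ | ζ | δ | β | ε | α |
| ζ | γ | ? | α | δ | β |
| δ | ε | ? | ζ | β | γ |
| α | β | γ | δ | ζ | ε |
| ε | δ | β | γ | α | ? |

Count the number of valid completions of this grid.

Row 1, column 2: eliminating its row and column leaves {α}.
Row 3, column 3: eliminating its row and column leaves {ε}.
Row 4, column 3: eliminating its row and column leaves {α}.
Row 6, column 6: eliminating its row and column leaves {ζ}.
Only one assignment across all blanks avoids any row or column repeat, giving 1 completion.

1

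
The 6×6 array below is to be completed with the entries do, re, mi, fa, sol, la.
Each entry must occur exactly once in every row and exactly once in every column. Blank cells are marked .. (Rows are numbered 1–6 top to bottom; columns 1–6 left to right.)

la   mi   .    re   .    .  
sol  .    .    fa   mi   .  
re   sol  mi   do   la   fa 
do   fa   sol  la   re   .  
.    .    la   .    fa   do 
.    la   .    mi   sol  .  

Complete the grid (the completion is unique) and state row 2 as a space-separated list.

sol do re fa mi la

Row 1, column 5: row 1 has {re, mi, la} and column 5 has {re, mi, fa, sol, la}, leaving only do.
Row 1, column 3: row 1 has {do, re, mi, la} and column 3 has {mi, sol, la}, leaving only fa.
Row 1, column 6: row 1 has {do, re, mi, fa, la} and column 6 has {do, fa}, leaving only sol.
Row 4, column 6: row 4 has {do, re, fa, sol, la} and column 6 has {do, fa, sol}, leaving only mi.
Row 5, column 1: row 5 has {do, fa, la} and column 1 has {do, re, sol, la}, leaving only mi.
Row 5, column 2: row 5 has {do, mi, fa, la} and column 2 has {mi, fa, sol, la}, leaving only re.
Row 2, column 2: row 2 has {mi, fa, sol} and column 2 has {re, mi, fa, sol, la}, leaving only do.
Row 2, column 3: row 2 has {do, mi, fa, sol} and column 3 has {mi, fa, sol, la}, leaving only re.
Row 2, column 6: row 2 has {do, re, mi, fa, sol} and column 6 has {do, mi, fa, sol}, leaving only la.
So row 2 reads: sol do re fa mi la.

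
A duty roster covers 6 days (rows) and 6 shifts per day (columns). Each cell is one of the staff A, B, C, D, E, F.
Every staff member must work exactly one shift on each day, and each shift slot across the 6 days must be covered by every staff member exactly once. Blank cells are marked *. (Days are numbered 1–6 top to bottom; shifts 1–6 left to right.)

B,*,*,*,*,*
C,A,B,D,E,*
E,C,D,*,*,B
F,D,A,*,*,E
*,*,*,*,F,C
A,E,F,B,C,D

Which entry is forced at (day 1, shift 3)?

Day 1, shift 2: day 1 has {B} and shift 2 has {A, C, D, E}, leaving only F.
Day 1, shift 6: day 1 has {B, F} and shift 6 has {B, C, D, E}, leaving only A.
Day 1, shift 5: day 1 has {A, B, F} and shift 5 has {C, E, F}, leaving only D.
Day 2, shift 6: day 2 has {A, B, C, D, E} and shift 6 has {A, B, C, D, E}, leaving only F.
Day 3, shift 5: day 3 has {B, C, D, E} and shift 5 has {C, D, E, F}, leaving only A.
Day 3, shift 4: day 3 has {A, B, C, D, E} and shift 4 has {B, D}, leaving only F.
Day 4, shift 4: day 4 has {A, D, E, F} and shift 4 has {B, D, F}, leaving only C.
Day 1, shift 4: day 1 has {A, B, D, F} and shift 4 has {B, C, D, F}, leaving only E.
Day 1 already has {A, B, D, E, F} and shift 3 already has {A, B, D, F}, so day 1, shift 3 must be C.

C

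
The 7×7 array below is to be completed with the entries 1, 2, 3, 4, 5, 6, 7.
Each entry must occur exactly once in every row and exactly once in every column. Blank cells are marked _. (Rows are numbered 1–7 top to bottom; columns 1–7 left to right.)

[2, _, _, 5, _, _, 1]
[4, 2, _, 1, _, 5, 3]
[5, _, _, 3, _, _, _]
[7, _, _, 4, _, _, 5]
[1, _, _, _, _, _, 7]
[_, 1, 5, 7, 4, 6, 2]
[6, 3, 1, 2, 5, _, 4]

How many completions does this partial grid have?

14

Row 1, column 2: eliminating its row and column leaves {4, 6, 7}.
Row 1, column 3: eliminating its row and column leaves {3, 4, 6, 7}.
Row 1, column 5: eliminating its row and column leaves {3, 6, 7}.
Row 1, column 6: eliminating its row and column leaves {3, 4, 7}.
Row 2, column 3: eliminating its row and column leaves {6, 7}.
Row 2, column 5: eliminating its row and column leaves {6, 7}.
Row 3, column 2: eliminating its row and column leaves {4, 6, 7}.
Row 3, column 3: eliminating its row and column leaves {2, 4, 6, 7}.
Row 3, column 5: eliminating its row and column leaves {1, 2, 6, 7}.
Row 3, column 6: eliminating its row and column leaves {1, 2, 4, 7}.
Row 3, column 7: eliminating its row and column leaves {6}.
Row 4, column 2: eliminating its row and column leaves {6}.
Row 4, column 3: eliminating its row and column leaves {2, 3, 6}.
Row 4, column 5: eliminating its row and column leaves {1, 2, 3, 6}.
Row 4, column 6: eliminating its row and column leaves {1, 2, 3}.
Row 5, column 2: eliminating its row and column leaves {4, 5, 6}.
Row 5, column 3: eliminating its row and column leaves {2, 3, 4, 6}.
Row 5, column 4: eliminating its row and column leaves {6}.
Row 5, column 5: eliminating its row and column leaves {2, 3, 6}.
Row 5, column 6: eliminating its row and column leaves {2, 3, 4}.
Row 6, column 1: eliminating its row and column leaves {3}.
Row 7, column 6: eliminating its row and column leaves {7}.
Enumerating the assignments across these blanks that avoid any row or column repeat gives 14 completions.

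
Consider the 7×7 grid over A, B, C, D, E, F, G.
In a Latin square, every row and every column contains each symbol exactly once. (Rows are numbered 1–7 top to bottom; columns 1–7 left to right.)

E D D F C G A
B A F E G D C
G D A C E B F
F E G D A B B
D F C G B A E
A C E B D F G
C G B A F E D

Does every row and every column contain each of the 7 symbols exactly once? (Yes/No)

No

Row 1 contains D twice (at columns 2 and 3); row 4 is also not a permutation.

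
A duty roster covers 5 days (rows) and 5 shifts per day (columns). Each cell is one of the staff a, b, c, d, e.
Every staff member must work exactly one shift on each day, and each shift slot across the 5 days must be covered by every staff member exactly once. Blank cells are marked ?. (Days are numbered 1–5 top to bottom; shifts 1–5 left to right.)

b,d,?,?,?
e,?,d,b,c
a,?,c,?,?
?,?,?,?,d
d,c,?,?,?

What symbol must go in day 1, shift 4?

Day 2, shift 2: day 2 has {b, c, d, e} and shift 2 has {c, d}, leaving only a.
Day 4, shift 1: day 4 has {d} and shift 1 has {a, b, d, e}, leaving only c.
Day 1, shift 4 is narrowed to {a, c, e}.
If it were a, then day 1, shift 5 would be left with no valid symbol.
If it were e, then day 1, shift 5 would be left with no valid symbol.
So day 1, shift 4 must be c.

c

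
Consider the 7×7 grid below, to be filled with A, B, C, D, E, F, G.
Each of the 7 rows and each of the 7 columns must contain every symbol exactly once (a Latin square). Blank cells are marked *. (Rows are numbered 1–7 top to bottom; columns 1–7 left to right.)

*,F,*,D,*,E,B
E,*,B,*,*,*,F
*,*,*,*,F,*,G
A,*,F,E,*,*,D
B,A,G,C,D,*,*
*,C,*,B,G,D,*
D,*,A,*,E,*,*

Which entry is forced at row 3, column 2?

Row 1, column 3: row 1 has {B, D, E, F} and column 3 has {A, B, F, G}, leaving only C.
Row 1, column 1: row 1 has {B, C, D, E, F} and column 1 has {A, B, D, E}, leaving only G.
Row 1, column 5: row 1 has {B, C, D, E, F, G} and column 5 has {D, E, F, G}, leaving only A.
Row 2, column 5: row 2 has {B, E, F} and column 5 has {A, D, E, F, G}, leaving only C.
Row 3, column 1: row 3 has {F, G} and column 1 has {A, B, D, E, G}, leaving only C.
Row 3, column 4: row 3 has {C, F, G} and column 4 has {B, C, D, E}, leaving only A.
Row 2, column 4: row 2 has {B, C, E, F} and column 4 has {A, B, C, D, E}, leaving only G.
Row 2, column 2: row 2 has {B, C, E, F, G} and column 2 has {A, C, F}, leaving only D.
Row 2, column 6: row 2 has {B, C, D, E, F, G} and column 6 has {D, E}, leaving only A.
Row 3, column 6: row 3 has {A, C, F, G} and column 6 has {A, D, E}, leaving only B.
Row 3 already has {A, B, C, F, G} and column 2 already has {A, C, D, F}, so row 3, column 2 must be E.

E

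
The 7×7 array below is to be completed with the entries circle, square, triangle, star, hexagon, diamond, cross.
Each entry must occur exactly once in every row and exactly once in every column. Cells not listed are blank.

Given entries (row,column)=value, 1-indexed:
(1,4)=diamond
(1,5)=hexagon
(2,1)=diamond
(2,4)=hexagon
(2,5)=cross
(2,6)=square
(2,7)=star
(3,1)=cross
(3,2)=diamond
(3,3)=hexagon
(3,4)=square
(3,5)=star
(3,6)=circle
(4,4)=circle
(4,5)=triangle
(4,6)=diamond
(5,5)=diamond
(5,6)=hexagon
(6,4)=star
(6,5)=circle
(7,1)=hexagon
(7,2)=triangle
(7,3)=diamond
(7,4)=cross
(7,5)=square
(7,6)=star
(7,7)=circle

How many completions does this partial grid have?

Row 1, column 1: eliminating its row and column leaves {circle, square, triangle, star}.
Row 1, column 2: eliminating its row and column leaves {circle, square, star, cross}.
Row 1, column 3: eliminating its row and column leaves {circle, square, triangle, star, cross}.
Row 1, column 6: eliminating its row and column leaves {triangle, cross}.
Row 1, column 7: eliminating its row and column leaves {square, triangle, cross}.
Row 2, column 2: eliminating its row and column leaves {circle}.
Row 2, column 3: eliminating its row and column leaves {circle, triangle}.
Row 3, column 7: eliminating its row and column leaves {triangle}.
Row 4, column 1: eliminating its row and column leaves {square, star}.
Row 4, column 2: eliminating its row and column leaves {square, star, hexagon, cross}.
Row 4, column 3: eliminating its row and column leaves {square, star, cross}.
Row 4, column 7: eliminating its row and column leaves {square, hexagon, cross}.
Row 5, column 1: eliminating its row and column leaves {circle, square, triangle, star}.
Row 5, column 2: eliminating its row and column leaves {circle, square, star, cross}.
Row 5, column 3: eliminating its row and column leaves {circle, square, triangle, star, cross}.
Row 5, column 4: eliminating its row and column leaves {triangle}.
Row 5, column 7: eliminating its row and column leaves {square, triangle, cross}.
Row 6, column 1: eliminating its row and column leaves {square, triangle}.
Row 6, column 2: eliminating its row and column leaves {square, hexagon, cross}.
Row 6, column 3: eliminating its row and column leaves {square, triangle, cross}.
Row 6, column 6: eliminating its row and column leaves {triangle, cross}.
Row 6, column 7: eliminating its row and column leaves {square, triangle, hexagon, diamond, cross}.
Enumerating the assignments across these blanks that avoid any row or column repeat gives 9 completions.

9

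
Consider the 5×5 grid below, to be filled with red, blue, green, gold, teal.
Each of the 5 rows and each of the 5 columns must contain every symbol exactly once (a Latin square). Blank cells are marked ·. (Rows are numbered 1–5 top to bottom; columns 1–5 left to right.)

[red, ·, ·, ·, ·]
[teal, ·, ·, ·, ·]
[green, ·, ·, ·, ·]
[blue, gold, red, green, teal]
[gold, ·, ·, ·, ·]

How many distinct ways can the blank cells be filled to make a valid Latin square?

Row 1, column 2: eliminating its row and column leaves {blue, green, teal}.
Row 1, column 3: eliminating its row and column leaves {blue, green, gold, teal}.
Row 1, column 4: eliminating its row and column leaves {blue, gold, teal}.
Row 1, column 5: eliminating its row and column leaves {blue, green, gold}.
Row 2, column 2: eliminating its row and column leaves {red, blue, green}.
Row 2, column 3: eliminating its row and column leaves {blue, green, gold}.
Row 2, column 4: eliminating its row and column leaves {red, blue, gold}.
Row 2, column 5: eliminating its row and column leaves {red, blue, green, gold}.
Row 3, column 2: eliminating its row and column leaves {red, blue, teal}.
Row 3, column 3: eliminating its row and column leaves {blue, gold, teal}.
Row 3, column 4: eliminating its row and column leaves {red, blue, gold, teal}.
Row 3, column 5: eliminating its row and column leaves {red, blue, gold}.
Row 5, column 2: eliminating its row and column leaves {red, blue, green, teal}.
Row 5, column 3: eliminating its row and column leaves {blue, green, teal}.
Row 5, column 4: eliminating its row and column leaves {red, blue, teal}.
Row 5, column 5: eliminating its row and column leaves {red, blue, green}.
Enumerating the assignments across these blanks that avoid any row or column repeat gives 56 completions.

56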